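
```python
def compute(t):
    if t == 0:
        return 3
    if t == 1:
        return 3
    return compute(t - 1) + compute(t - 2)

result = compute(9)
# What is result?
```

Build up from base cases: compute(0)=3, compute(1)=3, compute(2)=6, compute(3)=9, compute(4)=15, compute(5)=24, compute(6)=39, ..., compute(9)=165

Answer: 165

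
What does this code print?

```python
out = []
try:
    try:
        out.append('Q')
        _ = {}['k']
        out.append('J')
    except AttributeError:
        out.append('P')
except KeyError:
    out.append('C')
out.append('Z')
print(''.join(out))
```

Execution trace: 'Q' (try body) → 'C' (outer except KeyError) → 'Z' (after the try/except). Output: QCZ

Answer: QCZ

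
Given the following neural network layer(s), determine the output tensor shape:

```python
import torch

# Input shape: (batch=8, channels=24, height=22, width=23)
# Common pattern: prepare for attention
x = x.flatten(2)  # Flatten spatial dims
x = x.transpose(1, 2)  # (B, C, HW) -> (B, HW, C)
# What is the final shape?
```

Input: (8, 24, 22, 23) -> after flatten(2): (8, 24, 506) -> Output: (8, 506, 24)

Answer: (8, 506, 24)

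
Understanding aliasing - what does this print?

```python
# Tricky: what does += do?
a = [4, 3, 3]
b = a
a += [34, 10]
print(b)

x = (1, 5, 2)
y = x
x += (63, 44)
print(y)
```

Key concept: += behavior differs for mutable vs immutable.
Step by step:
`a = [4, 3, 3]` → a = [4, 3, 3]
`b = a` → b = [4, 3, 3] (same object as a)
`a += [34, 10]` → a = [4, 3, 3, 34, 10] (same object as b); b = [4, 3, 3, 34, 10] (same object as a)
`print(b)` → prints [4, 3, 3, 34, 10]
`x = (1, 5, 2)` → x = (1, 5, 2)
`y = x` → y = (1, 5, 2)
`x += (63, 44)` → x = (1, 5, 2, 63, 44)
`print(y)` → prints (1, 5, 2)

Answer:
[4, 3, 3, 34, 10]
(1, 5, 2)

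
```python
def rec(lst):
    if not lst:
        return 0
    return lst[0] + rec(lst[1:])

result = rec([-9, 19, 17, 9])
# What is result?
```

(-9) + 19 + 17 + 9 + 0 = 36

Answer: 36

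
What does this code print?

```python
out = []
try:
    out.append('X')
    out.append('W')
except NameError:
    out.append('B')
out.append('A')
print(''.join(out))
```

Execution trace: 'X' (try body) → 'W' (try body, no exception) → 'A' (after the try/except). Output: XWA

Answer: XWA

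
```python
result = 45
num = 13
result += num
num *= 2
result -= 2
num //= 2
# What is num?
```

Trace:
`result = 45` → result = 45
`num = 13` → num = 13
`result += num` → result = 58
`num *= 2` → num = 26
`result -= 2` → result = 56
`num //= 2` → num = 13
So num = 13

Answer: 13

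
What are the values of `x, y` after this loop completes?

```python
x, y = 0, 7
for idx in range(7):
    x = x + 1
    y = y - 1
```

x goes 0→7, y goes 7→0
`x, y` takes the values: (0, 7) → (1, 7) → (1, 6) → (2, 6) → (2, 5) → (3, 5) → (3, 4) → (4, 4) → (4, 3) → (5, 3) → (5, 2) → (6, 2) → (6, 1) → (7, 1) → (7, 0)

Answer: 7, 0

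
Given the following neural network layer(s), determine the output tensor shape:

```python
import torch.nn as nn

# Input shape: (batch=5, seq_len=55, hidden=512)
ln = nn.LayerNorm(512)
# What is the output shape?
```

Input: (5, 55, 512) -> Output: (5, 55, 512)

Answer: (5, 55, 512)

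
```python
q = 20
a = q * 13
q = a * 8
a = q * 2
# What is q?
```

Trace:
`q = 20` → q = 20
`a = q * 13` → a = 260
`q = a * 8` → q = 2080
`a = q * 2` → a = 4160
So q = 2080

Answer: 2080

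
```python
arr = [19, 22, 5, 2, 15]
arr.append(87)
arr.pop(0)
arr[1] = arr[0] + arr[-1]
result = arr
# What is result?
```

Trace:
`arr = [19, 22, 5, 2, 15]` → arr = [19, 22, 5, 2, 15]
`arr.append(87)` → arr = [19, 22, 5, 2, 15, 87]
`arr.pop(0)` → arr = [22, 5, 2, 15, 87]
`arr[1] = arr[0] + arr[-1]` → arr = [22, 109, 2, 15, 87]
`result = arr` → result = [22, 109, 2, 15, 87]
So result = [22, 109, 2, 15, 87]

Answer: [22, 109, 2, 15, 87]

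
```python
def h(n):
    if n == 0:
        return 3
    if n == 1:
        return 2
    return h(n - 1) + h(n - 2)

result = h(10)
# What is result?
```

Build up from base cases: h(0)=3, h(1)=2, h(2)=5, h(3)=7, h(4)=12, h(5)=19, h(6)=31, ..., h(10)=212

Answer: 212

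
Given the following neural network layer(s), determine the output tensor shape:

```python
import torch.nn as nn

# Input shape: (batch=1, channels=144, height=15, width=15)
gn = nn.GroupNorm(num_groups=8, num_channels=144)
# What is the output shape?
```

Input: (1, 144, 15, 15) -> Output: (1, 144, 15, 15)

Answer: (1, 144, 15, 15)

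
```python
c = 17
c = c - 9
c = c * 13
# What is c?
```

Trace:
`c = 17` → c = 17
`c = c - 9` → c = 8
`c = c * 13` → c = 104
So c = 104

Answer: 104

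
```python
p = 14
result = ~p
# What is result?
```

Trace:
`p = 14` → p = 14
`result = ~p` → result = -15
So result = -15

Answer: -15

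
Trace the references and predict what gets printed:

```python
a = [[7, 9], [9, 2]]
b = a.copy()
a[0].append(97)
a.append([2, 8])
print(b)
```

Key concept: shallow copy with nested lists.
Step by step:
`a = [[7, 9], [9, 2]]` → a = [[7, 9], [9, 2]]
`b = a.copy()` → b = [[7, 9], [9, 2]]
`a[0].append(97)` → a = [[7, 9, 97], [9, 2]]; b = [[7, 9, 97], [9, 2]]
`a.append([2, 8])` → a = [[7, 9, 97], [9, 2], [2, 8]]
`print(b)` → prints [[7, 9, 97], [9, 2]]

Answer: [[7, 9, 97], [9, 2]]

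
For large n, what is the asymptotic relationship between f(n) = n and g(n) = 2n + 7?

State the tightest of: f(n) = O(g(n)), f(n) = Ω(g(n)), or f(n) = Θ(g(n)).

n vs 2n + 7: f(n) = Θ(g(n)) — they are asymptotically equivalent (constant factors don't affect Θ).

Answer: f(n) = Θ(g(n)) — they are asymptotically equivalent (constant factors don't affect Θ).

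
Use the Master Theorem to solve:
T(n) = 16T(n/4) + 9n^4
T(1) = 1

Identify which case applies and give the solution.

a=16, b=4, f(n)=9n^4. log_4(16) = 2. Since c=4 > 2 and the regularity condition holds (16(n/4)^4 = (16/4^4)n^4 with 16/4^4 < 1), Case 3 applies: T(n) = Θ(f(n)) = O(n^4).

Answer: O(n^4) - Case 3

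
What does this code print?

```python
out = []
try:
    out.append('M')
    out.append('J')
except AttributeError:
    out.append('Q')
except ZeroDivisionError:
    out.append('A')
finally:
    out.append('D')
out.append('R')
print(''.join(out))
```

Execution trace: 'M' (try body) → 'J' (try body, no exception) → 'D' (finally) → 'R' (after the try/except). Output: MJDR

Answer: MJDR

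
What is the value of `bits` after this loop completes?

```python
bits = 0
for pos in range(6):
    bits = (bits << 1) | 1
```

Build 6 consecutive 1-bits: 0b111111
`bits` takes the values: 0 → 1 → 3 → 7 → 15 → 31 → 63

Answer: 63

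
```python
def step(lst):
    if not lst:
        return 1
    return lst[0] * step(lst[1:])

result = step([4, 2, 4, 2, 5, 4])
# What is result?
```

Product over [4, 2, 4, 2, 5, 4] = 4 * 2 * 4 * 2 * 5 * 4 = 1280

Answer: 1280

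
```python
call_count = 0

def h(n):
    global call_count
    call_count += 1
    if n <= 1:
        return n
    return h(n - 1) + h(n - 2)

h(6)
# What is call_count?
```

Calls(n) = 1 + Calls(n-1) + Calls(n-2); Calls(0)=Calls(1)=1. For n=6 this gives 25.

Answer: 25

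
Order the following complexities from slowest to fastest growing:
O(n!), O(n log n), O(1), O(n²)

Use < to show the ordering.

Ordered by growth rate: O(1) < O(n log n) < O(n²) < O(n!)

Answer: O(1) < O(n log n) < O(n²) < O(n!)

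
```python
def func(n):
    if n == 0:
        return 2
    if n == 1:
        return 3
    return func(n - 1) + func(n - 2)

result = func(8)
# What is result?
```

Build up from base cases: func(0)=2, func(1)=3, func(2)=5, func(3)=8, func(4)=13, func(5)=21, func(6)=34, ..., func(8)=89

Answer: 89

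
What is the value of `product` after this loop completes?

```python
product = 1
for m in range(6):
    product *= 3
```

3^6 = 729
`product` takes the values: 1 → 3 → 9 → 27 → 81 → 243 → 729

Answer: 729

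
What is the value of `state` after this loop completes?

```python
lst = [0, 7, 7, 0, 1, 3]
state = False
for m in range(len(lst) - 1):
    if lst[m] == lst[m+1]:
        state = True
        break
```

Check consecutive duplicates in [0, 7, 7, 0, 1, 3]
`state` takes the values: False → True

Answer: True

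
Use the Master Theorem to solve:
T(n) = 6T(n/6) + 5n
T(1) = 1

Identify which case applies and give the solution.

a=6, b=6, f(n)=5n. log_6(6) = 1. Since c=1 = 1, Case 2 applies: T(n) = Θ(n^log_b(a) · log n) = O(n log n).

Answer: O(n log n) - Case 2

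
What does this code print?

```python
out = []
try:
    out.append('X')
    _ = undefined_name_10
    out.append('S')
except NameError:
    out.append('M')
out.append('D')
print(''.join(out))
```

Execution trace: 'X' (try body) → 'M' (except NameError) → 'D' (after the try/except). Output: XMD

Answer: XMD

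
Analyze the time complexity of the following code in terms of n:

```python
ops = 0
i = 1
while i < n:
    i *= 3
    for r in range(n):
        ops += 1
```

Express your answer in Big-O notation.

Each loop level contributes: log n × n. Multiplying the contributions gives O(n log n).

Answer: O(n log n)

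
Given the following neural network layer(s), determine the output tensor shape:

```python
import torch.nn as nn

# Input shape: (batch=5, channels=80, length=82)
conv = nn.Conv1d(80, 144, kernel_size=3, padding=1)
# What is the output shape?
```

Input: (5, 80, 82) -> Output: (5, 144, 82)

Answer: (5, 144, 82)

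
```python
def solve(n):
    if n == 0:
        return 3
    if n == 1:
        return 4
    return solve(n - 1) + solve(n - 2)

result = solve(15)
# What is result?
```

Build up from base cases: solve(0)=3, solve(1)=4, solve(2)=7, solve(3)=11, solve(4)=18, solve(5)=29, solve(6)=47, ..., solve(15)=3571

Answer: 3571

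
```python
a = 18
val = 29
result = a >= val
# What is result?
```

Trace:
`a = 18` → a = 18
`val = 29` → val = 29
`result = a >= val` → result = False
So result = False

Answer: False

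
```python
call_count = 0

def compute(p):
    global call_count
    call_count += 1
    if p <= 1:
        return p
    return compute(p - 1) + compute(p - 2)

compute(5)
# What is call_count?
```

Calls(p) = 1 + Calls(p-1) + Calls(p-2); Calls(0)=Calls(1)=1. For p=5 this gives 15.

Answer: 15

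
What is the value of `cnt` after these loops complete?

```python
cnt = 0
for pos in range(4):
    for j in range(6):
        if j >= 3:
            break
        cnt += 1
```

Inner breaks at 3, outer runs 4 times
`cnt` takes the values: 0 → 1 → 2 → 3 → 4 → 5 → 6 → 7 → 8 → 9 → 10 → 11 → 12

Answer: 12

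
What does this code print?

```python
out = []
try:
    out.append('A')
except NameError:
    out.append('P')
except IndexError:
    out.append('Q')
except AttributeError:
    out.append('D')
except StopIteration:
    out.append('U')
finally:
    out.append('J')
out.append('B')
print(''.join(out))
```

Execution trace: 'A' (try body, no exception) → 'J' (finally) → 'B' (after the try/except). Output: AJB

Answer: AJB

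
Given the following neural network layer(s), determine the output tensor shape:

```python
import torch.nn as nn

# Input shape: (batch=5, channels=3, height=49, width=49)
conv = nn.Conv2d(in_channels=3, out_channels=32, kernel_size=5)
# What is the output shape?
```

Input: (5, 3, 49, 49) -> Output: (5, 32, 45, 45)

Answer: (5, 32, 45, 45)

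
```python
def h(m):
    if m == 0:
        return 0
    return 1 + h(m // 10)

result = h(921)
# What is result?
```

Count of digits of 921: 3

Answer: 3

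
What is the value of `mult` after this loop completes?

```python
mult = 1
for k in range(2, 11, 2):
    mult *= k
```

Product of even numbers 2 to 10
`mult` takes the values: 1 → 2 → 8 → 48 → 384 → 3840

Answer: 3840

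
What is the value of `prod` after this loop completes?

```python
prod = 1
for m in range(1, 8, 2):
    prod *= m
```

Product of 1, 3, 5, ... up to 7
`prod` takes the values: 1 → 3 → 15 → 105

Answer: 105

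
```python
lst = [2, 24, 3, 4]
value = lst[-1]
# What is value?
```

Trace:
`lst = [2, 24, 3, 4]` → lst = [2, 24, 3, 4]
`value = lst[-1]` → value = 4
So value = 4

Answer: 4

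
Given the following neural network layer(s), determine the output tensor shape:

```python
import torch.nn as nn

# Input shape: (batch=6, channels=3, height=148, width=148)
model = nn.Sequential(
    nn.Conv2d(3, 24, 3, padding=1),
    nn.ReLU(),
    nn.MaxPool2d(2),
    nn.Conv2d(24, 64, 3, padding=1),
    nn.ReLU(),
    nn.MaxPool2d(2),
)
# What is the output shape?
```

Input: (6, 3, 148, 148) -> after first Conv2d: (6, 24, 148, 148) -> after first MaxPool2d: (6, 24, 74, 74) -> after second Conv2d: (6, 64, 74, 74) -> Output: (6, 64, 37, 37)

Answer: (6, 64, 37, 37)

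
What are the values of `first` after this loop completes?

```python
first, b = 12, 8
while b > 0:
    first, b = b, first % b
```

GCD of 12 and 8
`first` takes the values: 12 → 8 → 4

Answer: 4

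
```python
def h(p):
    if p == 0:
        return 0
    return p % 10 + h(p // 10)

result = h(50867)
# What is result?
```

Sum of digits of 50867: 7 + 6 + 8 + 0 + 5 = 26

Answer: 26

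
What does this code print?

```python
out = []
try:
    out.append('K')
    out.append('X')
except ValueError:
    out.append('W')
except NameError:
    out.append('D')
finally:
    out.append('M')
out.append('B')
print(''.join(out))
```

Execution trace: 'K' (try body) → 'X' (try body, no exception) → 'M' (finally) → 'B' (after the try/except). Output: KXMB

Answer: KXMB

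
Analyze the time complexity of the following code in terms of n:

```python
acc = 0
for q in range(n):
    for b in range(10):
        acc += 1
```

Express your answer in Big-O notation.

Each loop level contributes: n × 1. Multiplying the contributions gives O(n).

Answer: O(n)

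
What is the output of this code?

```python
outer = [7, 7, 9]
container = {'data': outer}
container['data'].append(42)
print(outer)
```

Key concept: dict holds reference to list.
Step by step:
`outer = [7, 7, 9]` → outer = [7, 7, 9]
`container = {'data': outer}` → container = {'data': [7, 7, 9]}
`container['data'].append(42)` → outer = [7, 7, 9, 42]; container = {'data': [7, 7, 9, 42]}
`print(outer)` → prints [7, 7, 9, 42]

Answer: [7, 7, 9, 42]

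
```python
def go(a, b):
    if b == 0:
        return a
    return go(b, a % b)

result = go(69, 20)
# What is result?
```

go(69, 20) -> go(20, 9) -> go(9, 2) -> go(2, 1) -> go(1, 0) -> 1

Answer: 1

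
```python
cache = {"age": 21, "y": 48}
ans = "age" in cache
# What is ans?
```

Trace:
`cache = {"age": 21, "y": 48}` → cache = {'age': 21, 'y': 48}
`ans = "age" in cache` → ans = True
So ans = True

Answer: True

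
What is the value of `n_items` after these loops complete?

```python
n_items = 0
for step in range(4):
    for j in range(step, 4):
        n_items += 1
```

Upper triangle: 4 + 3 + ... + 1
`n_items` takes the values: 0 → 1 → 2 → 3 → 4 → 5 → 6 → 7 → 8 → 9 → 10

Answer: 10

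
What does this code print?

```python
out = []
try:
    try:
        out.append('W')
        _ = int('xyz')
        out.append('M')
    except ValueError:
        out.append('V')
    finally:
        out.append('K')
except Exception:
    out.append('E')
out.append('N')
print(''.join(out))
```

Execution trace: 'W' (inner try body) → 'V' (inner except ValueError) → 'K' (inner finally) → 'N' (after the try/except). Output: WVKN

Answer: WVKN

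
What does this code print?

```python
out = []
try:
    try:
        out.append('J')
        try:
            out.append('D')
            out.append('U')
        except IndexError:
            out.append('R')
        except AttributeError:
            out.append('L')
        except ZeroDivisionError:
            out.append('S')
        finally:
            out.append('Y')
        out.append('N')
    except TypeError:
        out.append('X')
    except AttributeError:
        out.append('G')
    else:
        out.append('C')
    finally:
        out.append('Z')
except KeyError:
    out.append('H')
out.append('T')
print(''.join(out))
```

Execution trace: 'J' (try body) → 'D' (inner try body) → 'U' (inner try body, no exception) → 'Y' (inner finally) → 'N' (try body, no exception) → 'C' (else) → 'Z' (finally) → 'T' (after the try/except). Output: JDUYNCZT

Answer: JDUYNCZT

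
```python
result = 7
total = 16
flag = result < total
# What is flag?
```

Trace:
`result = 7` → result = 7
`total = 16` → total = 16
`flag = result < total` → flag = True
So flag = True

Answer: True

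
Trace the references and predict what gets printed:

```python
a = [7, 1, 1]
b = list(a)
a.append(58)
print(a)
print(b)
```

Key concept: list() constructor creates copy.
Step by step:
`a = [7, 1, 1]` → a = [7, 1, 1]
`b = list(a)` → b = [7, 1, 1]
`a.append(58)` → a = [7, 1, 1, 58]
`print(a)` → prints [7, 1, 1, 58]
`print(b)` → prints [7, 1, 1]

Answer:
[7, 1, 1, 58]
[7, 1, 1]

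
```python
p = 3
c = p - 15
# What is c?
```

Trace:
`p = 3` → p = 3
`c = p - 15` → c = -12
So c = -12

Answer: -12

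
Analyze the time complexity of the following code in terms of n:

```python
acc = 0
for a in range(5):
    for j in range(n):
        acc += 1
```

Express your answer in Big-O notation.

Each loop level contributes: 1 × n. Multiplying the contributions gives O(n).

Answer: O(n)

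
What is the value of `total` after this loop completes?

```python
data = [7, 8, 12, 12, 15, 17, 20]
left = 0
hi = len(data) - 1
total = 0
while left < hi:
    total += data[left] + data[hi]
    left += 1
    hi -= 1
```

Sum of pairs from ends
`total` takes the values: 0 → 27 → 52 → 79

Answer: 79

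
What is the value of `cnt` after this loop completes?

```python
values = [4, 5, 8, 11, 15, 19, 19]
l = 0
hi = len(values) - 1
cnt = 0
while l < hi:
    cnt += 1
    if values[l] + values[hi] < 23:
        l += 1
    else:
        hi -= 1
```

Steps to find pair summing to 23
`cnt` takes the values: 0 → 1 → 2 → 3 → 4 → 5 → 6

Answer: 6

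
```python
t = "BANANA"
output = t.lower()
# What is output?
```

Trace:
`t = "BANANA"` → t = 'BANANA'
`output = t.lower()` → output = 'banana'
So output = 'banana'

Answer: 'banana'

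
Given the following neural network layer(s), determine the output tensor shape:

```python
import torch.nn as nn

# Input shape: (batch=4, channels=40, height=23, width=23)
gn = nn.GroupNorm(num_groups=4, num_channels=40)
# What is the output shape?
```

Input: (4, 40, 23, 23) -> Output: (4, 40, 23, 23)

Answer: (4, 40, 23, 23)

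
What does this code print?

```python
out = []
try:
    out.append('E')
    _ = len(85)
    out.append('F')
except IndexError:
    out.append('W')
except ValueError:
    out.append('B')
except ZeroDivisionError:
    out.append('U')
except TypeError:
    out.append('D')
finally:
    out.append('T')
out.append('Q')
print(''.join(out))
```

Execution trace: 'E' (try body) → 'D' (except TypeError) → 'T' (finally) → 'Q' (after the try/except). Output: EDTQ

Answer: EDTQ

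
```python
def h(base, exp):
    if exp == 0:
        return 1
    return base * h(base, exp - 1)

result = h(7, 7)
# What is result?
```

h(7, 7) = 7 * 7 * 7 * 7 * 7 * 7 * 7 = 823543

Answer: 823543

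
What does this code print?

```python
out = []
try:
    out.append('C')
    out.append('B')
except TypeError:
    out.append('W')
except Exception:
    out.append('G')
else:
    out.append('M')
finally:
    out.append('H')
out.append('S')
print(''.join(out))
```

Execution trace: 'C' (try body) → 'B' (try body, no exception) → 'M' (else) → 'H' (finally) → 'S' (after the try/except). Output: CBMHS

Answer: CBMHS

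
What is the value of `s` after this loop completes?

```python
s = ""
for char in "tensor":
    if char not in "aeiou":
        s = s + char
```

Remove vowels from 'tensor'
`s` takes the values: "" → "t" → "tn" → "tns" → "tnsr"

Answer: "tnsr"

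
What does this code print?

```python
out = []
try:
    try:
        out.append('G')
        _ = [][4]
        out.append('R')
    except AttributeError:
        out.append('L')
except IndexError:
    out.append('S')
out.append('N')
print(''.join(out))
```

Execution trace: 'G' (try body) → 'S' (outer except IndexError) → 'N' (after the try/except). Output: GSN

Answer: GSN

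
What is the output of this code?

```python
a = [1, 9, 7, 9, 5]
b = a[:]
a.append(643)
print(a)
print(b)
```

Key concept: slice [:] creates copy.
Step by step:
`a = [1, 9, 7, 9, 5]` → a = [1, 9, 7, 9, 5]
`b = a[:]` → b = [1, 9, 7, 9, 5]
`a.append(643)` → a = [1, 9, 7, 9, 5, 643]
`print(a)` → prints [1, 9, 7, 9, 5, 643]
`print(b)` → prints [1, 9, 7, 9, 5]

Answer:
[1, 9, 7, 9, 5, 643]
[1, 9, 7, 9, 5]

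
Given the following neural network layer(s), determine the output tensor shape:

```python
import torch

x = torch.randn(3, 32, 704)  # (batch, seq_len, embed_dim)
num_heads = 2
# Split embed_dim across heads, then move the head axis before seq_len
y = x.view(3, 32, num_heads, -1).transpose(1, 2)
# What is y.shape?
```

Input: (3, 32, 704) -> head_dim = 704 // 2 = 352; after view: (3, 32, 2, 352) -> after transpose(1, 2): (3, 2, 32, 352) -> Output: (3, 2, 32, 352)

Answer: (3, 2, 32, 352)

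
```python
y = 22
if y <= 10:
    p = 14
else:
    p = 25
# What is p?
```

Trace:
`y = 22` → y = 22
`if y <= 10: ...` → y <= 10 is False, take else branch → p = 25
So p = 25

Answer: 25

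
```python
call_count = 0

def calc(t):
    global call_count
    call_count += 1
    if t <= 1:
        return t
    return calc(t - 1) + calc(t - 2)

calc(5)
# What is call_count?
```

Calls(t) = 1 + Calls(t-1) + Calls(t-2); Calls(0)=Calls(1)=1. For t=5 this gives 15.

Answer: 15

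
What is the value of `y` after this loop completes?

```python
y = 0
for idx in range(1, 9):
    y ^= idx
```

XOR of 1 to 8
`y` takes the values: 0 → 1 → 3 → 0 → 4 → 1 → 7 → 0 → 8

Answer: 8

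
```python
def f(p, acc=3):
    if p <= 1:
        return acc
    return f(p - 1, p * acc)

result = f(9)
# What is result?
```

Accumulator trace (n, acc): (9, 3) -> (8, 27) -> (7, 216) -> (6, 1512) -> (5, 9072) -> (4, 45360) -> (3, 181440) -> (2, 544320) -> (1, 1088640) -> return 1088640

Answer: 1088640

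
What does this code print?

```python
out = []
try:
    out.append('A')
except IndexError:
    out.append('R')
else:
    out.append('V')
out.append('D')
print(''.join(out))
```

Execution trace: 'A' (try body, no exception) → 'V' (else) → 'D' (after the try/except). Output: AVD

Answer: AVD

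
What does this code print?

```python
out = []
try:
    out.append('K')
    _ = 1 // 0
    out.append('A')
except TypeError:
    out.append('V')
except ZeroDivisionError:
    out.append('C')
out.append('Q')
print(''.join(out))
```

Execution trace: 'K' (try body) → 'C' (except ZeroDivisionError) → 'Q' (after the try/except). Output: KCQ

Answer: KCQ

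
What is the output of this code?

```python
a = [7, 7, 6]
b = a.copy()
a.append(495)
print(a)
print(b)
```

Key concept: list.copy() creates independent copy.
Step by step:
`a = [7, 7, 6]` → a = [7, 7, 6]
`b = a.copy()` → b = [7, 7, 6]
`a.append(495)` → a = [7, 7, 6, 495]
`print(a)` → prints [7, 7, 6, 495]
`print(b)` → prints [7, 7, 6]

Answer:
[7, 7, 6, 495]
[7, 7, 6]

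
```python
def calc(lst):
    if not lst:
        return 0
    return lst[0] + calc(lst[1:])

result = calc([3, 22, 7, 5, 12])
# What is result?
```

3 + 22 + 7 + 5 + 12 + 0 = 49

Answer: 49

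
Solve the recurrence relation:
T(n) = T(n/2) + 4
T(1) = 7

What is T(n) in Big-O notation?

Each step divides n by 2 and adds 4. After log_2(n) steps we reach T(1)=7. So T(n) = 4·log_2(n) + 7 = O(log n).

Answer: O(log n)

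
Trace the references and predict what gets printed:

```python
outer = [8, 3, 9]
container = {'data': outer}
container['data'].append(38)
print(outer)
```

Key concept: dict holds reference to list.
Step by step:
`outer = [8, 3, 9]` → outer = [8, 3, 9]
`container = {'data': outer}` → container = {'data': [8, 3, 9]}
`container['data'].append(38)` → outer = [8, 3, 9, 38]; container = {'data': [8, 3, 9, 38]}
`print(outer)` → prints [8, 3, 9, 38]

Answer: [8, 3, 9, 38]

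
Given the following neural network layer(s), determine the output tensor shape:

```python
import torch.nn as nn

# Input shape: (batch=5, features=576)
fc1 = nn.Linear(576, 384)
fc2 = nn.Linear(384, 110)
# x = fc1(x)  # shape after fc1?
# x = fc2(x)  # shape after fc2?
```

Input: (5, 576) -> after fc1: (5, 384) -> Output: (5, 110)

Answer: (5, 110)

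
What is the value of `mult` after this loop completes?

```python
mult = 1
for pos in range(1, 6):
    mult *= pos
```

5! = 120
`mult` takes the values: 1 → 2 → 6 → 24 → 120

Answer: 120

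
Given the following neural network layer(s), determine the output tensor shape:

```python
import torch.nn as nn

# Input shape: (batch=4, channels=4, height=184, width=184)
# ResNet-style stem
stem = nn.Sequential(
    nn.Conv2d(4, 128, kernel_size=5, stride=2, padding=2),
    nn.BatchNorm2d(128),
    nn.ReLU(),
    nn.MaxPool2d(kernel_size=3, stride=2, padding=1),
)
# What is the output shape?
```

Input: (4, 4, 184, 184) -> after Conv2d 5x5 stride=2: (4, 128, 92, 92) -> Output: (4, 128, 46, 46)

Answer: (4, 128, 46, 46)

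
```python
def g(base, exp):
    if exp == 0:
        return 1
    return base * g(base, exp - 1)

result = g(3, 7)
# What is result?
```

g(3, 7) = 3 * 3 * 3 * 3 * 3 * 3 * 3 = 2187

Answer: 2187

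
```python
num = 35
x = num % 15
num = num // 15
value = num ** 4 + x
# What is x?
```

Trace:
`num = 35` → num = 35
`x = num % 15` → x = 5
`num = num // 15` → num = 2
`value = num ** 4 + x` → value = 21
So x = 5

Answer: 5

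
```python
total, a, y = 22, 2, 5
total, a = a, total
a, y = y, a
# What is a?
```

Trace:
`total, a, y = 22, 2, 5` → total = 22; a = 2; y = 5
`total, a = a, total` → total = 2; a = 22
`a, y = y, a` → a = 5; y = 22
So a = 5

Answer: 5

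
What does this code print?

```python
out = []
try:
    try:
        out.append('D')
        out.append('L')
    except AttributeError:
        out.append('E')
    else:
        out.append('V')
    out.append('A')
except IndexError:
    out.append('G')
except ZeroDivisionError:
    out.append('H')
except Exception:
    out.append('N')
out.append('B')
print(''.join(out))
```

Execution trace: 'D' (inner try body) → 'L' (inner try body, no exception) → 'V' (inner else) → 'A' (try body, no exception) → 'B' (after the try/except). Output: DLVAB

Answer: DLVAB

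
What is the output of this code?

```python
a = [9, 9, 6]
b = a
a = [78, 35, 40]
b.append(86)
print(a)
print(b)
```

Key concept: rebinding vs mutation: a is rebound to a new list, b still points at the original.
Step by step:
`a = [9, 9, 6]` → a = [9, 9, 6]
`b = a` → b = [9, 9, 6] (same object as a)
`a = [78, 35, 40]` → a = [78, 35, 40]
`b.append(86)` → b = [9, 9, 6, 86]
`print(a)` → prints [78, 35, 40]
`print(b)` → prints [9, 9, 6, 86]

Answer:
[78, 35, 40]
[9, 9, 6, 86]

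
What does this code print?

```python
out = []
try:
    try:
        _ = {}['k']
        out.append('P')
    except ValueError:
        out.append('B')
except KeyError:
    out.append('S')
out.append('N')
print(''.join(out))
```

Execution trace: 'S' (outer except KeyError) → 'N' (after the try/except). Output: SN

Answer: SN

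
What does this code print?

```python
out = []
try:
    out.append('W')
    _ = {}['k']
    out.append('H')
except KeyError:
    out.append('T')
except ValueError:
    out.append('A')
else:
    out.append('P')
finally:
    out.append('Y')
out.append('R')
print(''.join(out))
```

Execution trace: 'W' (try body) → 'T' (except KeyError) → 'Y' (finally) → 'R' (after the try/except). Output: WTYR

Answer: WTYR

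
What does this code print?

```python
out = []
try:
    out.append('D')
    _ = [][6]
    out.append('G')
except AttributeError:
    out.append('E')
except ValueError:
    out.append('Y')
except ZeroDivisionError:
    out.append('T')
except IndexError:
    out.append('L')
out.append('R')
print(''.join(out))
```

Execution trace: 'D' (try body) → 'L' (except IndexError) → 'R' (after the try/except). Output: DLR

Answer: DLR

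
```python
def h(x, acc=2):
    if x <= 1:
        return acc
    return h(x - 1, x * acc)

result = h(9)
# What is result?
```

Accumulator trace (n, acc): (9, 2) -> (8, 18) -> (7, 144) -> (6, 1008) -> (5, 6048) -> (4, 30240) -> (3, 120960) -> (2, 362880) -> (1, 725760) -> return 725760

Answer: 725760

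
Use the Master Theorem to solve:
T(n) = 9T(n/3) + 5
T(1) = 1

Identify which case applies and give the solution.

a=9, b=3, f(n)=5. log_3(9) = 2. Since c=0 < 2, Case 1 applies: T(n) = Θ(n^log_b(a)) = O(n^2).

Answer: O(n^2) - Case 1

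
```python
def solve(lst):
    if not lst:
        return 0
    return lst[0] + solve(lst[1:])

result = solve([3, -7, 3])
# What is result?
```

3 + (-7) + 3 + 0 = -1

Answer: -1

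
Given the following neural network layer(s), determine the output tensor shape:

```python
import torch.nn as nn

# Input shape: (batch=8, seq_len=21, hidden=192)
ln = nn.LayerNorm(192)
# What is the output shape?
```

Input: (8, 21, 192) -> Output: (8, 21, 192)

Answer: (8, 21, 192)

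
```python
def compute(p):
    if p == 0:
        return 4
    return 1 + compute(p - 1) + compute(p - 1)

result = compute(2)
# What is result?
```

compute(p) = 1 + 2·compute(p-1), compute(0)=4. Closed form: (4+1)·2^2 - 1 = 19.

Answer: 19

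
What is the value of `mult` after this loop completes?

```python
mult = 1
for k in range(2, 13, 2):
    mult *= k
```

Product of even numbers 2 to 12
`mult` takes the values: 1 → 2 → 8 → 48 → 384 → 3840 → 46080

Answer: 46080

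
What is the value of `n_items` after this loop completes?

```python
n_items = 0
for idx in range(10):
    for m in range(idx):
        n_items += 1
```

Triangle number: 0+1+2+...+9
`n_items` takes the values: 0 → 1 → 2 → 3 → 4 → 5 → 6 → 7 → 8 → 9 → 10 → 11 → 12 → 13 → 14 → 15 → 16 → 17 → 18 → 19 → 20 → 21 → 22 → 23 → 24 → 25 → 26 → 27 → 28 → 29 → … → 41 → 42 → 43 → 44 → 45

Answer: 45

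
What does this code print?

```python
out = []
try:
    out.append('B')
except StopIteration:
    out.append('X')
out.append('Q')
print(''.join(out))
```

Execution trace: 'B' (try body, no exception) → 'Q' (after the try/except). Output: BQ

Answer: BQ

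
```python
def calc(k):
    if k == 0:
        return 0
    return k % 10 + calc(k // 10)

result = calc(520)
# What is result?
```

Sum of digits of 520: 0 + 2 + 5 = 7

Answer: 7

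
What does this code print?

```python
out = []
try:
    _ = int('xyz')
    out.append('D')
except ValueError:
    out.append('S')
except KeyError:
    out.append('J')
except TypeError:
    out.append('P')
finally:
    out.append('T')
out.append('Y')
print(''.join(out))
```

Execution trace: 'S' (except ValueError) → 'T' (finally) → 'Y' (after the try/except). Output: STY

Answer: STY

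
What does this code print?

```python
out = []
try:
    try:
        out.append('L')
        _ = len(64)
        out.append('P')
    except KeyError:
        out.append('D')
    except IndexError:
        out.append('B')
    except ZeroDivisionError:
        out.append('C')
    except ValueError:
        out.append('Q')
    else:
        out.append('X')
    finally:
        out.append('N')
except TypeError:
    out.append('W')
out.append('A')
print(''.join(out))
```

Execution trace: 'L' (try body) → 'N' (finally) → 'W' (outer except TypeError) → 'A' (after the try/except). Output: LNWA

Answer: LNWA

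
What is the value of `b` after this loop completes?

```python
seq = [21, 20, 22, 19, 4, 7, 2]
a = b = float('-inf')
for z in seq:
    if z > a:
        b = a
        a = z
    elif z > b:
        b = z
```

Second largest (with repeats) in [21, 20, 22, 19, 4, 7, 2]
`b` takes the values: -inf → 20 → 21

Answer: 21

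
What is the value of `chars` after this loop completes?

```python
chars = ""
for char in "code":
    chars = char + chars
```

Reverse 'code'
`chars` takes the values: "" → "c" → "oc" → "doc" → "edoc"

Answer: "edoc"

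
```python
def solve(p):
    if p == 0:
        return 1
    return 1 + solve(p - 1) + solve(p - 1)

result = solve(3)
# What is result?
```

solve(p) = 1 + 2·solve(p-1), solve(0)=1. Closed form: (1+1)·2^3 - 1 = 15.

Answer: 15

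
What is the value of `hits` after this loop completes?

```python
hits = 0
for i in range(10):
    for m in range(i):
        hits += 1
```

Triangle number: 0+1+2+...+9
`hits` takes the values: 0 → 1 → 2 → 3 → 4 → 5 → 6 → 7 → 8 → 9 → 10 → 11 → 12 → 13 → 14 → 15 → 16 → 17 → 18 → 19 → 20 → 21 → 22 → 23 → 24 → 25 → 26 → 27 → 28 → 29 → … → 41 → 42 → 43 → 44 → 45

Answer: 45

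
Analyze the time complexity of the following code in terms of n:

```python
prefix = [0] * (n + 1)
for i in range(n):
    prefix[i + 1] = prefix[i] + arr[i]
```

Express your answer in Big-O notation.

This is Prefix sum computation. Time complexity: O(n).

Answer: O(n)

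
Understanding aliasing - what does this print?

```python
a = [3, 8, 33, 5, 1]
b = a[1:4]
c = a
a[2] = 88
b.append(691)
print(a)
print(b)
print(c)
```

Key concept: slice vs alias.
Step by step:
`a = [3, 8, 33, 5, 1]` → a = [3, 8, 33, 5, 1]
`b = a[1:4]` → b = [8, 33, 5]
`c = a` → c = [3, 8, 33, 5, 1] (same object as a)
`a[2] = 88` → a = [3, 8, 88, 5, 1] (same object as c); c = [3, 8, 88, 5, 1] (same object as a)
`b.append(691)` → b = [8, 33, 5, 691]
`print(a)` → prints [3, 8, 88, 5, 1]
`print(b)` → prints [8, 33, 5, 691]
`print(c)` → prints [3, 8, 88, 5, 1]

Answer:
[3, 8, 88, 5, 1]
[8, 33, 5, 691]
[3, 8, 88, 5, 1]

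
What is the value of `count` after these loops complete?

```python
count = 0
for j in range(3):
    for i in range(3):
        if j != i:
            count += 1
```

3² - 3 (exclude diagonal)
`count` takes the values: 0 → 1 → 2 → 3 → 4 → 5 → 6

Answer: 6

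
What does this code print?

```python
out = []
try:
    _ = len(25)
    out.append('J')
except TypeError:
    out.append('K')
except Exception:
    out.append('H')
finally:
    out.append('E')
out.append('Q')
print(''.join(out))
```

Execution trace: 'K' (except TypeError) → 'E' (finally) → 'Q' (after the try/except). Output: KEQ

Answer: KEQ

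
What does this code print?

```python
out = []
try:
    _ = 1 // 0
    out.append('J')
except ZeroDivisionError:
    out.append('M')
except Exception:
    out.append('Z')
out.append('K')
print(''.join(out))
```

Execution trace: 'M' (except ZeroDivisionError) → 'K' (after the try/except). Output: MK

Answer: MK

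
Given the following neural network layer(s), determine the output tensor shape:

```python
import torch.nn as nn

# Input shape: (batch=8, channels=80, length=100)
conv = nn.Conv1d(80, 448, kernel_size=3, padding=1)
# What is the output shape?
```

Input: (8, 80, 100) -> Output: (8, 448, 100)

Answer: (8, 448, 100)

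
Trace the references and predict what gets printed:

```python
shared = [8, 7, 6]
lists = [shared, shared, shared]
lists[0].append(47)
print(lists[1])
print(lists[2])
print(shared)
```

Key concept: list of same reference.
Step by step:
`shared = [8, 7, 6]` → shared = [8, 7, 6]
`lists = [shared, shared, shared]` → lists = [[8, 7, 6], [8, 7, 6], [8, 7, 6]]
`lists[0].append(47)` → shared = [8, 7, 6, 47]; lists = [[8, 7, 6, 47], [8, 7, 6, 47], [8, 7, 6, 47]]
`print(lists[1])` → prints [8, 7, 6, 47]
`print(lists[2])` → prints [8, 7, 6, 47]
`print(shared)` → prints [8, 7, 6, 47]

Answer:
[8, 7, 6, 47]
[8, 7, 6, 47]
[8, 7, 6, 47]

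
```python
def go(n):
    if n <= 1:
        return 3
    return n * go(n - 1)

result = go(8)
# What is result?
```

go(8) = 8 * 7 * 6 * 5 * 4 * 3 * 2 * 3 = 120960

Answer: 120960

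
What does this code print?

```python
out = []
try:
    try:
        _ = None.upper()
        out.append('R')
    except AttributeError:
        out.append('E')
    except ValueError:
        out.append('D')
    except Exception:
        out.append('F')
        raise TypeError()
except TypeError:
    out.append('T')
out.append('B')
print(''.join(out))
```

Execution trace: 'E' (inner except AttributeError) → 'B' (after the try/except). Output: EB

Answer: EB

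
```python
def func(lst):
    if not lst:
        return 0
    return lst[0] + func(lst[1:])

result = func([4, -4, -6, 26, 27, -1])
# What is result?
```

4 + (-4) + (-6) + 26 + 27 + (-1) + 0 = 46

Answer: 46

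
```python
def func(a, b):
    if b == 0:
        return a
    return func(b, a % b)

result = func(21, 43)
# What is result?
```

func(21, 43) -> func(43, 21) -> func(21, 1) -> func(1, 0) -> 1

Answer: 1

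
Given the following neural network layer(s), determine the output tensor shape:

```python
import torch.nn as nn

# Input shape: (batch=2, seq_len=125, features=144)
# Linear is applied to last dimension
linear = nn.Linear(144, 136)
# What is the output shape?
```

Input: (2, 125, 144) -> Output: (2, 125, 136)

Answer: (2, 125, 136)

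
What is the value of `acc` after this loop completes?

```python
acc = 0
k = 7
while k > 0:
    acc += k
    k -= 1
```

Sum 7 down to 1
`acc` takes the values: 0 → 7 → 13 → 18 → 22 → 25 → 27 → 28

Answer: 28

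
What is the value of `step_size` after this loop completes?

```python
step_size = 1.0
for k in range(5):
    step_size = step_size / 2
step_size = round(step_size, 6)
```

Halving LR 5 times: 1 / 2^5
`step_size` takes the values: 1.0 → 0.5 → 0.25 → 0.125 → 0.0625 → 0.03125

Answer: 0.03125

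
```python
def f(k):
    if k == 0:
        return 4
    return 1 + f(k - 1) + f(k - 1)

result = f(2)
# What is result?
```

f(k) = 1 + 2·f(k-1), f(0)=4. Closed form: (4+1)·2^2 - 1 = 19.

Answer: 19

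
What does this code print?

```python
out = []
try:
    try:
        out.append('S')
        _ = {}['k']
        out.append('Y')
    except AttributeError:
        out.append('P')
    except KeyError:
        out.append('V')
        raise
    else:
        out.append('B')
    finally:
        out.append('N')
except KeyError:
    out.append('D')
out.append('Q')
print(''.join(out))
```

Execution trace: 'S' (inner try body) → 'V' (inner except KeyError) → 'N' (inner finally) → 'D' (outer except KeyError) → 'Q' (after the try/except). Output: SVNDQ

Answer: SVNDQ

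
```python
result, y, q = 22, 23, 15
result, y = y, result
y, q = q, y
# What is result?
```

Trace:
`result, y, q = 22, 23, 15` → result = 22; y = 23; q = 15
`result, y = y, result` → result = 23; y = 22
`y, q = q, y` → y = 15; q = 22
So result = 23

Answer: 23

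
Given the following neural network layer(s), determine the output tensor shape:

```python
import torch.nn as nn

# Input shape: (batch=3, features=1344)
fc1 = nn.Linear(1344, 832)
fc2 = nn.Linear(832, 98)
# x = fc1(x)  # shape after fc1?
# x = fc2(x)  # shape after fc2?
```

Input: (3, 1344) -> after fc1: (3, 832) -> Output: (3, 98)

Answer: (3, 98)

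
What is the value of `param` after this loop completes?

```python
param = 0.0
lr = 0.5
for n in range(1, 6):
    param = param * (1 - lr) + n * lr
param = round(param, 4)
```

Moving average with lr=0.5
`param` takes the values: 0.0 → 0.5 → 1.25 → 2.125 → 3.0625 → 4.03125 → 4.0312

Answer: 4.0312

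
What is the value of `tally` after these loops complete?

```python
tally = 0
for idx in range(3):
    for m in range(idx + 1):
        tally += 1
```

Triangle: 1 + 2 + ... + 3
`tally` takes the values: 0 → 1 → 2 → 3 → 4 → 5 → 6

Answer: 6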